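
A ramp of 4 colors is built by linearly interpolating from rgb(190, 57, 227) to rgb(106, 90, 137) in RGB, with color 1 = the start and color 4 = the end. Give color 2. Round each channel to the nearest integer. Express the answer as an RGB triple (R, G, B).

With 4 swatches and endpoints inclusive, swatch 2 sits at t = (2 − 1)/(4 − 1) = 1/3 ≈ 0.3333.
R = 190 + 0.3333 × (106 − 190) = 162.003 → 162
G = 57 + 0.3333 × (90 − 57) = 67.999 → 68
B = 227 + 0.3333 × (137 − 227) = 197.003 → 197

(162, 68, 197)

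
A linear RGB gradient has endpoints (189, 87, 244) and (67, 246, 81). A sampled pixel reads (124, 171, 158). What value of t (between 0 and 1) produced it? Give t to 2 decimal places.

Invert the lerp on the B channel (largest span, 163): t = (158 − 244) / (81 − 244) = -86/-163 = 0.52761.
Check on R: (124 − 189)/(67 − 189) = 0.5328 ✓

0.53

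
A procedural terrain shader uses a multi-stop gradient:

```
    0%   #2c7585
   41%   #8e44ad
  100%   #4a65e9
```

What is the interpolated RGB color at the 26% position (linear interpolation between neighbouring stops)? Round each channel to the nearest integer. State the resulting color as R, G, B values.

26% lies between the 0% and 41% stops, so the local fraction is t = (26 − 0)/(41 − 0) = 26/41 ≈ 0.6341.
#2c7585 → (44, 117, 133); #8e44ad → (142, 68, 173).
R = 44 + 0.6341 × (142 − 44) = 106.142 → 106
G = 117 + 0.6341 × (68 − 117) = 85.929 → 86
B = 133 + 0.6341 × (173 − 133) = 158.364 → 158

(106, 86, 158)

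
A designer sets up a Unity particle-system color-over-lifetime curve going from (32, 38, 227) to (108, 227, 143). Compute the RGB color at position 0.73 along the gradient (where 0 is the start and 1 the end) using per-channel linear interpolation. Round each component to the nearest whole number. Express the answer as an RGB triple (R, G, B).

(87, 176, 166)

R = 32 + 0.73 × (108 − 32) = 32 + 0.73 × 76 = 87.48 → 87
G = 38 + 0.73 × (227 − 38) = 38 + 0.73 × 189 = 175.97 → 176
B = 227 + 0.73 × (143 − 227) = 227 + 0.73 × -84 = 165.68 → 166
So the blended color is (87, 176, 166), about #57b0a6.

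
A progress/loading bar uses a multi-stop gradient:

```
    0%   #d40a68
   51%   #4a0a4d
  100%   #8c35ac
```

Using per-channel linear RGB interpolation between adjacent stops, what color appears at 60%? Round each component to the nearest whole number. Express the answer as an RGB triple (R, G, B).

60% lies between the 51% and 100% stops, so the local fraction is t = (60 − 51)/(100 − 51) = 9/49 ≈ 0.1837.
#4a0a4d → (74, 10, 77); #8c35ac → (140, 53, 172).
R = 74 + 0.1837 × (140 − 74) = 86.124 → 86
G = 10 + 0.1837 × (53 − 10) = 17.899 → 18
B = 77 + 0.1837 × (172 − 77) = 94.451 → 94

(86, 18, 94)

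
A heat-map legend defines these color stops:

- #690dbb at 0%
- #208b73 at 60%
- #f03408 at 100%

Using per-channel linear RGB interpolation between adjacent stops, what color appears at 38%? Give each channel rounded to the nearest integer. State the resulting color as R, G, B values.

38% lies between the 0% and 60% stops, so the local fraction is t = (38 − 0)/(60 − 0) = 38/60 ≈ 0.6333.
#690dbb → (105, 13, 187); #208b73 → (32, 139, 115).
R = 105 + 0.6333 × (32 − 105) = 58.769 → 59
G = 13 + 0.6333 × (139 − 13) = 92.796 → 93
B = 187 + 0.6333 × (115 − 187) = 141.402 → 141

(59, 93, 141)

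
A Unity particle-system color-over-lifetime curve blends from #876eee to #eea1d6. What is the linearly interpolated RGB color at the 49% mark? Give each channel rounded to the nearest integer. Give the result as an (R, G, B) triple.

(185, 135, 226)

#876eee → (135, 110, 238); #eea1d6 → (238, 161, 214).
49% corresponds to t = 0.49.
R = 135 + 0.49 × (238 − 135) = 135 + 0.49 × 103 = 185.47 → 185
G = 110 + 0.49 × (161 − 110) = 110 + 0.49 × 51 = 134.99 → 135
B = 238 + 0.49 × (214 − 238) = 238 + 0.49 × -24 = 226.24 → 226
So the blended color is (185, 135, 226), about #b987e2.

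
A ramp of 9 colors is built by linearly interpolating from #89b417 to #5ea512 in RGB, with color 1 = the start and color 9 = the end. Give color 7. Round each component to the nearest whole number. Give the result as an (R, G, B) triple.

With 9 swatches and endpoints inclusive, swatch 7 sits at t = (7 − 1)/(9 − 1) = 6/8 ≈ 0.75.
#89b417 → (137, 180, 23); #5ea512 → (94, 165, 18).
R = 137 + 0.75 × (94 − 137) = 104.75 → 105
G = 180 + 0.75 × (165 − 180) = 168.75 → 169
B = 23 + 0.75 × (18 − 23) = 19.25 → 19

(105, 169, 19)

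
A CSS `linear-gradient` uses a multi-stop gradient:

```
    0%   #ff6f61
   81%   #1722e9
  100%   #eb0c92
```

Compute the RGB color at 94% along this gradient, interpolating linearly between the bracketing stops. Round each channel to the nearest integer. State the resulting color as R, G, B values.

94% lies between the 81% and 100% stops, so the local fraction is t = (94 − 81)/(100 − 81) = 13/19 ≈ 0.6842.
#1722e9 → (23, 34, 233); #eb0c92 → (235, 12, 146).
R = 23 + 0.6842 × (235 − 23) = 168.05 → 168
G = 34 + 0.6842 × (12 − 34) = 18.948 → 19
B = 233 + 0.6842 × (146 − 233) = 173.475 → 173

(168, 19, 173)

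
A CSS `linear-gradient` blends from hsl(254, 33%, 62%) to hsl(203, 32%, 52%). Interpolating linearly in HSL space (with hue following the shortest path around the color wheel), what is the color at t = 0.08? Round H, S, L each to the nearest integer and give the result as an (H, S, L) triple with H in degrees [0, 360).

(250, 33, 61)

Hue arc: Δh = 203 − 254 = -51° (|Δh| ≤ 180, already the shorter path).
H = 254 + 0.08 × (-51) = 249.92 → 250°
S = 33 + 0.08 × (32 − 33) = 32.92 → 33%
L = 62 + 0.08 × (52 − 62) = 61.2 → 61%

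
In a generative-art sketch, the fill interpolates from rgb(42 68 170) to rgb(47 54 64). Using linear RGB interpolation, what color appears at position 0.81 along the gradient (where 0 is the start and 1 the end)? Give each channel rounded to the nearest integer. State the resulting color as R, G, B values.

R = 42 + 0.81 × (47 − 42) = 42 + 0.81 × 5 = 46.05 → 46
G = 68 + 0.81 × (54 − 68) = 68 + 0.81 × -14 = 56.66 → 57
B = 170 + 0.81 × (64 − 170) = 170 + 0.81 × -106 = 84.14 → 84
So the blended color is (46, 57, 84), about #2e3954.

(46, 57, 84)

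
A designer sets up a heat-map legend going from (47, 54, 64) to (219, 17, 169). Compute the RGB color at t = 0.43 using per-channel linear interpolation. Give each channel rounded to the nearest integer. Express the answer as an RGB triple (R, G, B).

R = 47 + 0.43 × (219 − 47) = 47 + 0.43 × 172 = 120.96 → 121
G = 54 + 0.43 × (17 − 54) = 54 + 0.43 × -37 = 38.09 → 38
B = 64 + 0.43 × (169 − 64) = 64 + 0.43 × 105 = 109.15 → 109

(121, 38, 109)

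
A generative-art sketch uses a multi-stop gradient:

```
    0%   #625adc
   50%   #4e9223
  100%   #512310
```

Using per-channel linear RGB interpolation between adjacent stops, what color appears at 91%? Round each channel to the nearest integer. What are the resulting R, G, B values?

91% lies between the 50% and 100% stops, so the local fraction is t = (91 − 50)/(100 − 50) = 41/50 ≈ 0.82.
#4e9223 → (78, 146, 35); #512310 → (81, 35, 16).
R = 78 + 0.82 × (81 − 78) = 80.46 → 80
G = 146 + 0.82 × (35 − 146) = 54.98 → 55
B = 35 + 0.82 × (16 − 35) = 19.42 → 19

(80, 55, 19)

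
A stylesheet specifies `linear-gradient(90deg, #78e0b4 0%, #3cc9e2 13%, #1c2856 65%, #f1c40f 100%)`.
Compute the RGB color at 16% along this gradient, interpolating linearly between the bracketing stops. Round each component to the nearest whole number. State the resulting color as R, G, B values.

16% lies between the 13% and 65% stops, so the local fraction is t = (16 − 13)/(65 − 13) = 3/52 ≈ 0.0577.
#3cc9e2 → (60, 201, 226); #1c2856 → (28, 40, 86).
R = 60 + 0.0577 × (28 − 60) = 58.154 → 58
G = 201 + 0.0577 × (40 − 201) = 191.71 → 192
B = 226 + 0.0577 × (86 − 226) = 217.922 → 218

(58, 192, 218)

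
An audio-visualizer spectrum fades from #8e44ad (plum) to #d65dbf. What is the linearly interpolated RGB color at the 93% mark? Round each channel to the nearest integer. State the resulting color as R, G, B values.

#8e44ad → (142, 68, 173); #d65dbf → (214, 93, 191).
93% corresponds to t = 0.93.
R = 142 + 0.93 × (214 − 142) = 142 + 0.93 × 72 = 208.96 → 209
G = 68 + 0.93 × (93 − 68) = 68 + 0.93 × 25 = 91.25 → 91
B = 173 + 0.93 × (191 − 173) = 173 + 0.93 × 18 = 189.74 → 190
So the blended color is (209, 91, 190), about #d15bbe.

(209, 91, 190)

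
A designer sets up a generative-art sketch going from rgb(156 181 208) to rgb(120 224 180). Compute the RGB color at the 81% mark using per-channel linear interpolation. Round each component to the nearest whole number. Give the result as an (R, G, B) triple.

81% corresponds to t = 0.81.
R = 156 + 0.81 × (120 − 156) = 156 + 0.81 × -36 = 126.84 → 127
G = 181 + 0.81 × (224 − 181) = 181 + 0.81 × 43 = 215.83 → 216
B = 208 + 0.81 × (180 − 208) = 208 + 0.81 × -28 = 185.32 → 185

(127, 216, 185)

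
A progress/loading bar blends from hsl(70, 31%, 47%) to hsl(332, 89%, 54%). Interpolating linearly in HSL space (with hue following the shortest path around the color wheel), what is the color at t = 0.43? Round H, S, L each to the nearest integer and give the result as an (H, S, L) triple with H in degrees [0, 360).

(28, 56, 50)

Hue: 332 − 70 = 262°, but |262| > 180 so the shorter arc goes the other way: Δh = 262 − 360 = -98°.
H = 70 + 0.43 × (-98) = 27.86 → 28°
S = 31 + 0.43 × (89 − 31) = 55.94 → 56%
L = 47 + 0.43 × (54 − 47) = 50.01 → 50%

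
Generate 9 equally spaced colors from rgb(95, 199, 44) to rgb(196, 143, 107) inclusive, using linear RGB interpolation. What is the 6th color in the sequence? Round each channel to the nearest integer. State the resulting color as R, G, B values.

(158, 164, 83)

With 9 swatches and endpoints inclusive, swatch 6 sits at t = (6 − 1)/(9 − 1) = 5/8 ≈ 0.625.
R = 95 + 0.625 × (196 − 95) = 158.125 → 158
G = 199 + 0.625 × (143 − 199) = 164 → 164
B = 44 + 0.625 × (107 − 44) = 83.375 → 83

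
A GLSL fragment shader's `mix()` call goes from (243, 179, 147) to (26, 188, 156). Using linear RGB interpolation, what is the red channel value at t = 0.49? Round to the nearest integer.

137

R = 243 + 0.49 × (26 − 243) = 136.67 → 137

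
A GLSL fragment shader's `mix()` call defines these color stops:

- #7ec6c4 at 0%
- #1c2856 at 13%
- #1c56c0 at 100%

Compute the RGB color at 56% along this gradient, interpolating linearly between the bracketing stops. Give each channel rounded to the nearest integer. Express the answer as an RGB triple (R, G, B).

(28, 63, 138)

56% lies between the 13% and 100% stops, so the local fraction is t = (56 − 13)/(100 − 13) = 43/87 ≈ 0.4943.
#1c2856 → (28, 40, 86); #1c56c0 → (28, 86, 192).
R = 28 + 0.4943 × (28 − 28) = 28 → 28
G = 40 + 0.4943 × (86 − 40) = 62.738 → 63
B = 86 + 0.4943 × (192 − 86) = 138.396 → 138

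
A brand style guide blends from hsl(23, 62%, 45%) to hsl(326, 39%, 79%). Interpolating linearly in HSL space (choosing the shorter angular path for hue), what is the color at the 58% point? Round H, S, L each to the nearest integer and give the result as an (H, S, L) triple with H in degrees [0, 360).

Hue: 326 − 23 = 303°, but |303| > 180 so the shorter arc goes the other way: Δh = 303 − 360 = -57°.
H = 23 + 0.58 × (-57) = -10.06 → -10 → -10 mod 360 = 350°
S = 62 + 0.58 × (39 − 62) = 48.66 → 49%
L = 45 + 0.58 × (79 − 45) = 64.72 → 65%

(350, 49, 65)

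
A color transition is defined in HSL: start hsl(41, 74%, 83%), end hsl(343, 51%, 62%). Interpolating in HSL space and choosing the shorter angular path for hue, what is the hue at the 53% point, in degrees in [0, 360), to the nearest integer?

10

Hue: 343 − 41 = 302°, but |302| > 180 so the shorter arc goes the other way: Δh = 302 − 360 = -58°.
H = 41 + 0.53 × (-58) = 10.26 → 10°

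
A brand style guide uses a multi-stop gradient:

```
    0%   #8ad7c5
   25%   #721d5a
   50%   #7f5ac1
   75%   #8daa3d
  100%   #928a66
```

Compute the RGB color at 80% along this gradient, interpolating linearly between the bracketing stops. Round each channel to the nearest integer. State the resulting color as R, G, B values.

80% lies between the 75% and 100% stops, so the local fraction is t = (80 − 75)/(100 − 75) = 5/25 ≈ 0.2.
#8daa3d → (141, 170, 61); #928a66 → (146, 138, 102).
R = 141 + 0.2 × (146 − 141) = 142 → 142
G = 170 + 0.2 × (138 − 170) = 163.6 → 164
B = 61 + 0.2 × (102 − 61) = 69.2 → 69

(142, 164, 69)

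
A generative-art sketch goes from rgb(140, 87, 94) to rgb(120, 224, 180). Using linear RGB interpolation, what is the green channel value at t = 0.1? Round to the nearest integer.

G = 87 + 0.1 × (224 − 87) = 100.7 → 101

101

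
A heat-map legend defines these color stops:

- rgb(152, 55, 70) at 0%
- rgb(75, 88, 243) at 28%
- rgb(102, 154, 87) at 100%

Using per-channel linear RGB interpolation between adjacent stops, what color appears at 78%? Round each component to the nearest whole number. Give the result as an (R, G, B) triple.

(94, 134, 135)

78% lies between the 28% and 100% stops, so the local fraction is t = (78 − 28)/(100 − 28) = 50/72 ≈ 0.6944.
R = 75 + 0.6944 × (102 − 75) = 93.749 → 94
G = 88 + 0.6944 × (154 − 88) = 133.83 → 134
B = 243 + 0.6944 × (87 − 243) = 134.674 → 135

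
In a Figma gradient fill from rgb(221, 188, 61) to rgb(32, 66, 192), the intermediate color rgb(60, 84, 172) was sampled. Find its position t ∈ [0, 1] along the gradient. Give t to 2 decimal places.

0.85

Invert the lerp on the R channel (largest span, 189): t = (60 − 221) / (32 − 221) = -161/-189 = 0.85185.
Check on G: (84 − 188)/(66 − 188) = 0.8525 ✓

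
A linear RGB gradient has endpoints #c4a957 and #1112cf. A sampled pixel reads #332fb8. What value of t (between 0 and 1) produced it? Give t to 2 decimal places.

0.81

Invert the lerp on the R channel (largest span, 179): t = (51 − 196) / (17 − 196) = -145/-179 = 0.81006.
Check on G: (47 − 169)/(18 − 169) = 0.8079 ✓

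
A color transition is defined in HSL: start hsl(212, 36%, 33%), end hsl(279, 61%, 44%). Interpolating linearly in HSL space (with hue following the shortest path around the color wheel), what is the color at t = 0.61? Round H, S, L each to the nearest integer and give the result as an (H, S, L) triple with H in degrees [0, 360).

(253, 51, 40)

Hue arc: Δh = 279 − 212 = 67° (|Δh| ≤ 180, already the shorter path).
H = 212 + 0.61 × (67) = 252.87 → 253°
S = 36 + 0.61 × (61 − 36) = 51.25 → 51%
L = 33 + 0.61 × (44 − 33) = 39.71 → 40%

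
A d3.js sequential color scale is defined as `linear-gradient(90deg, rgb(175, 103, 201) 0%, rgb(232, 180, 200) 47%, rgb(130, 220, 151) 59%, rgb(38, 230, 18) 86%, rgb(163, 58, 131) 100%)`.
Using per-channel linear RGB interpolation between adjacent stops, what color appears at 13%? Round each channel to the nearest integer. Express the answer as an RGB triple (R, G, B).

13% lies between the 0% and 47% stops, so the local fraction is t = (13 − 0)/(47 − 0) = 13/47 ≈ 0.2766.
R = 175 + 0.2766 × (232 − 175) = 190.766 → 191
G = 103 + 0.2766 × (180 − 103) = 124.298 → 124
B = 201 + 0.2766 × (200 − 201) = 200.723 → 201

(191, 124, 201)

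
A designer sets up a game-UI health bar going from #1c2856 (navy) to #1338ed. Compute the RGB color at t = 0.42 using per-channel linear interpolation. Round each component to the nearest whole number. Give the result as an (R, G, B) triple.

#1c2856 → (28, 40, 86); #1338ed → (19, 56, 237).
R = 28 + 0.42 × (19 − 28) = 28 + 0.42 × -9 = 24.22 → 24
G = 40 + 0.42 × (56 − 40) = 40 + 0.42 × 16 = 46.72 → 47
B = 86 + 0.42 × (237 − 86) = 86 + 0.42 × 151 = 149.42 → 149

(24, 47, 149)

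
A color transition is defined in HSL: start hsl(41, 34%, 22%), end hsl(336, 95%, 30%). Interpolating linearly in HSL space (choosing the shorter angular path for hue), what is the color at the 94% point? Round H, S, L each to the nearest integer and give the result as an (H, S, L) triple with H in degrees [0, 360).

Hue: 336 − 41 = 295°, but |295| > 180 so the shorter arc goes the other way: Δh = 295 − 360 = -65°.
H = 41 + 0.94 × (-65) = -20.1 → -20 → -20 mod 360 = 340°
S = 34 + 0.94 × (95 − 34) = 91.34 → 91%
L = 22 + 0.94 × (30 − 22) = 29.52 → 30%

(340, 91, 30)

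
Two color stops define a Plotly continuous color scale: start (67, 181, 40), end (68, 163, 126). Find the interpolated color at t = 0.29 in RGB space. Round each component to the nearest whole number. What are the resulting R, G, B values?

R = 67 + 0.29 × (68 − 67) = 67 + 0.29 × 1 = 67.29 → 67
G = 181 + 0.29 × (163 − 181) = 181 + 0.29 × -18 = 175.78 → 176
B = 40 + 0.29 × (126 − 40) = 40 + 0.29 × 86 = 64.94 → 65

(67, 176, 65)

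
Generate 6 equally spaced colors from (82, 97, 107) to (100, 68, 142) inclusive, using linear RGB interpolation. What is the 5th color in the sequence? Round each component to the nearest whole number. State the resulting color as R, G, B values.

With 6 swatches and endpoints inclusive, swatch 5 sits at t = (5 − 1)/(6 − 1) = 4/5 ≈ 0.8.
R = 82 + 0.8 × (100 − 82) = 96.4 → 96
G = 97 + 0.8 × (68 − 97) = 73.8 → 74
B = 107 + 0.8 × (142 − 107) = 135 → 135

(96, 74, 135)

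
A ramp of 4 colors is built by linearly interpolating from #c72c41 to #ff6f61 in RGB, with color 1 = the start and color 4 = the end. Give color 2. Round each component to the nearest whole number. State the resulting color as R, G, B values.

With 4 swatches and endpoints inclusive, swatch 2 sits at t = (2 − 1)/(4 − 1) = 1/3 ≈ 0.3333.
#c72c41 → (199, 44, 65); #ff6f61 → (255, 111, 97).
R = 199 + 0.3333 × (255 − 199) = 217.665 → 218
G = 44 + 0.3333 × (111 − 44) = 66.331 → 66
B = 65 + 0.3333 × (97 − 65) = 75.666 → 76

(218, 66, 76)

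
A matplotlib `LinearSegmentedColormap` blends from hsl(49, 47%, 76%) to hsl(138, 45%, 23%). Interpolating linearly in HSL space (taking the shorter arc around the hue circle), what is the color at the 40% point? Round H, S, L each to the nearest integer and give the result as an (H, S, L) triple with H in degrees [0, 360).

Hue arc: Δh = 138 − 49 = 89° (|Δh| ≤ 180, already the shorter path).
H = 49 + 0.4 × (89) = 84.6 → 85°
S = 47 + 0.4 × (45 − 47) = 46.2 → 46%
L = 76 + 0.4 × (23 − 76) = 54.8 → 55%

(85, 46, 55)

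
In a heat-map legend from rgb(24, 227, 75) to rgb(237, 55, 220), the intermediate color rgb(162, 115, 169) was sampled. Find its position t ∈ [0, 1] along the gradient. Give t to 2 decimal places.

Invert the lerp on the R channel (largest span, 213): t = (162 − 24) / (237 − 24) = 138/213 = 0.64789.
Check on G: (115 − 227)/(55 − 227) = 0.6512 ✓

0.65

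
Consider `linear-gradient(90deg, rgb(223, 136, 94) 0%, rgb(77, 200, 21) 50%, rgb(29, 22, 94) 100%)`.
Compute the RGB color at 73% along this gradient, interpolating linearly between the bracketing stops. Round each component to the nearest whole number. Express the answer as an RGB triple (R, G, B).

73% lies between the 50% and 100% stops, so the local fraction is t = (73 − 50)/(100 − 50) = 23/50 ≈ 0.46.
R = 77 + 0.46 × (29 − 77) = 54.92 → 55
G = 200 + 0.46 × (22 − 200) = 118.12 → 118
B = 21 + 0.46 × (94 − 21) = 54.58 → 55

(55, 118, 55)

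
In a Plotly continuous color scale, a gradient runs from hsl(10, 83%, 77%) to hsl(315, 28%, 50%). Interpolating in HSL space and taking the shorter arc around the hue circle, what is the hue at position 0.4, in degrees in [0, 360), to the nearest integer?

Hue: 315 − 10 = 305°, but |305| > 180 so the shorter arc goes the other way: Δh = 305 − 360 = -55°.
H = 10 + 0.4 × (-55) = -12 → -12 → -12 mod 360 = 348°

348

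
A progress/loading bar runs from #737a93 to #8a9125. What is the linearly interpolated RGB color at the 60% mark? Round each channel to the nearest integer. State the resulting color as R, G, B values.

#737a93 → (115, 122, 147); #8a9125 → (138, 145, 37).
60% corresponds to t = 0.6.
R = 115 + 0.6 × (138 − 115) = 115 + 0.6 × 23 = 128.8 → 129
G = 122 + 0.6 × (145 − 122) = 122 + 0.6 × 23 = 135.8 → 136
B = 147 + 0.6 × (37 − 147) = 147 + 0.6 × -110 = 81 → 81
So the blended color is (129, 136, 81), about #818851.

(129, 136, 81)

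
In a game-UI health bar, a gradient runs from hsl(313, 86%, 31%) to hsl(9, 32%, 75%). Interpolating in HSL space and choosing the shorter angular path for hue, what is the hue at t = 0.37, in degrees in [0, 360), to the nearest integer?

334

Hue: 9 − 313 = -304°, but |-304| > 180 so the shorter arc goes the other way: Δh = -304 + 360 = 56°.
H = 313 + 0.37 × (56) = 333.72 → 334°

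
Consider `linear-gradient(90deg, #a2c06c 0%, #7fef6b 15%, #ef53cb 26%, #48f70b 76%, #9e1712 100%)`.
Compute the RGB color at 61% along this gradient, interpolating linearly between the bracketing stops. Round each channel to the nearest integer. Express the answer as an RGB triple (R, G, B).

61% lies between the 26% and 76% stops, so the local fraction is t = (61 − 26)/(76 − 26) = 35/50 ≈ 0.7.
#ef53cb → (239, 83, 203); #48f70b → (72, 247, 11).
R = 239 + 0.7 × (72 − 239) = 122.1 → 122
G = 83 + 0.7 × (247 − 83) = 197.8 → 198
B = 203 + 0.7 × (11 − 203) = 68.6 → 69

(122, 198, 69)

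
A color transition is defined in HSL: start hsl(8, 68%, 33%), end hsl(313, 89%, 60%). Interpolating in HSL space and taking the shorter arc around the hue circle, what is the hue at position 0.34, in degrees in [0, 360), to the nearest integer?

349

Hue: 313 − 8 = 305°, but |305| > 180 so the shorter arc goes the other way: Δh = 305 − 360 = -55°.
H = 8 + 0.34 × (-55) = -10.7 → -11 → -11 mod 360 = 349°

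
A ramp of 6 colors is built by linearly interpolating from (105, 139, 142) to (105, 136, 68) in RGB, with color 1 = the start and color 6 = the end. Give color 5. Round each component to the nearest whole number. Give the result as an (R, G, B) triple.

(105, 137, 83)

With 6 swatches and endpoints inclusive, swatch 5 sits at t = (5 − 1)/(6 − 1) = 4/5 ≈ 0.8.
R = 105 + 0.8 × (105 − 105) = 105 → 105
G = 139 + 0.8 × (136 − 139) = 136.6 → 137
B = 142 + 0.8 × (68 − 142) = 82.8 → 83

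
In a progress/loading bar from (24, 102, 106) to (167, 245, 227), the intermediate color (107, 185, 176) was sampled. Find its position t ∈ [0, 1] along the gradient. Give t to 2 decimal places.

0.58

Invert the lerp on the R channel (largest span, 143): t = (107 − 24) / (167 − 24) = 83/143 = 0.58042.
Check on G: (185 − 102)/(245 − 102) = 0.5804 ✓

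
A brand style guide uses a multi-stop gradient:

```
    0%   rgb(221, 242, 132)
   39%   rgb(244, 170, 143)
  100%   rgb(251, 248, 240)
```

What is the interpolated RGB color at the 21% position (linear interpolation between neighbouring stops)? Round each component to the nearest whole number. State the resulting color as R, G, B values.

(233, 203, 138)

21% lies between the 0% and 39% stops, so the local fraction is t = (21 − 0)/(39 − 0) = 21/39 ≈ 0.5385.
R = 221 + 0.5385 × (244 − 221) = 233.386 → 233
G = 242 + 0.5385 × (170 − 242) = 203.228 → 203
B = 132 + 0.5385 × (143 − 132) = 137.923 → 138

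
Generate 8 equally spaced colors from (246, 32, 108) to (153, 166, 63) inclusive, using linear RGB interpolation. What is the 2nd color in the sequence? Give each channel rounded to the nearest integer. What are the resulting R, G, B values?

With 8 swatches and endpoints inclusive, swatch 2 sits at t = (2 − 1)/(8 − 1) = 1/7 ≈ 0.1429.
R = 246 + 0.1429 × (153 − 246) = 232.71 → 233
G = 32 + 0.1429 × (166 − 32) = 51.149 → 51
B = 108 + 0.1429 × (63 − 108) = 101.57 → 102

(233, 51, 102)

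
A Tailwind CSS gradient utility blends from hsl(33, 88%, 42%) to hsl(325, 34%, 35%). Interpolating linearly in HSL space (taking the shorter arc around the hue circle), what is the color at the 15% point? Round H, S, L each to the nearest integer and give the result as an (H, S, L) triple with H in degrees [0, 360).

(23, 80, 41)

Hue: 325 − 33 = 292°, but |292| > 180 so the shorter arc goes the other way: Δh = 292 − 360 = -68°.
H = 33 + 0.15 × (-68) = 22.8 → 23°
S = 88 + 0.15 × (34 − 88) = 79.9 → 80%
L = 42 + 0.15 × (35 − 42) = 40.95 → 41%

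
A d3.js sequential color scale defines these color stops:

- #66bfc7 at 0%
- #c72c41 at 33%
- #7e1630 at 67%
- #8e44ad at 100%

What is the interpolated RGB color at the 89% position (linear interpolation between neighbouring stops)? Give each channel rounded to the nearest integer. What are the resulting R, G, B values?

89% lies between the 67% and 100% stops, so the local fraction is t = (89 − 67)/(100 − 67) = 22/33 ≈ 0.6667.
#7e1630 → (126, 22, 48); #8e44ad → (142, 68, 173).
R = 126 + 0.6667 × (142 − 126) = 136.667 → 137
G = 22 + 0.6667 × (68 − 22) = 52.668 → 53
B = 48 + 0.6667 × (173 − 48) = 131.337 → 131

(137, 53, 131)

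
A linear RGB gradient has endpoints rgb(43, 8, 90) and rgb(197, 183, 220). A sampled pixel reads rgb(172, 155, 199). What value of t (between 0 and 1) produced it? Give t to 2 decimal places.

Invert the lerp on the G channel (largest span, 175): t = (155 − 8) / (183 − 8) = 147/175 = 0.84.
Check on R: (172 − 43)/(197 − 43) = 0.8377 ✓

0.84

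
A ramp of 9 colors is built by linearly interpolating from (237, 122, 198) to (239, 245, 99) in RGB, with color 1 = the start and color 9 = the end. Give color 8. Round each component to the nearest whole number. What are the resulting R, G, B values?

(239, 230, 111)

With 9 swatches and endpoints inclusive, swatch 8 sits at t = (8 − 1)/(9 − 1) = 7/8 ≈ 0.875.
R = 237 + 0.875 × (239 − 237) = 238.75 → 239
G = 122 + 0.875 × (245 − 122) = 229.625 → 230
B = 198 + 0.875 × (99 − 198) = 111.375 → 111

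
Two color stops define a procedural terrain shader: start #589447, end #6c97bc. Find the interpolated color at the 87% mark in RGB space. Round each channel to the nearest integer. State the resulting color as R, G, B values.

(105, 151, 173)

#589447 → (88, 148, 71); #6c97bc → (108, 151, 188).
87% corresponds to t = 0.87.
R = 88 + 0.87 × (108 − 88) = 88 + 0.87 × 20 = 105.4 → 105
G = 148 + 0.87 × (151 − 148) = 148 + 0.87 × 3 = 150.61 → 151
B = 71 + 0.87 × (188 − 71) = 71 + 0.87 × 117 = 172.79 → 173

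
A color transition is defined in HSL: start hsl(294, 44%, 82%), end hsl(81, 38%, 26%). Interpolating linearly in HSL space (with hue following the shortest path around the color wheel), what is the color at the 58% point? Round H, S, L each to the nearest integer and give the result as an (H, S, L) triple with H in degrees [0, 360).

(19, 41, 50)

Hue: 81 − 294 = -213°, but |-213| > 180 so the shorter arc goes the other way: Δh = -213 + 360 = 147°.
H = 294 + 0.58 × (147) = 379.26 → 379 → 379 mod 360 = 19°
S = 44 + 0.58 × (38 − 44) = 40.52 → 41%
L = 82 + 0.58 × (26 − 82) = 49.52 → 50%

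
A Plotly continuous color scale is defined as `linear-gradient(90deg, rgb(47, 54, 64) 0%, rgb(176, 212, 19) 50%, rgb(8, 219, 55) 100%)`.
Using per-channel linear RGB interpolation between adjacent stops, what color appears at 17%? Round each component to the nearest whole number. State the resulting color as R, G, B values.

(91, 108, 49)

17% lies between the 0% and 50% stops, so the local fraction is t = (17 − 0)/(50 − 0) = 17/50 ≈ 0.34.
R = 47 + 0.34 × (176 − 47) = 90.86 → 91
G = 54 + 0.34 × (212 − 54) = 107.72 → 108
B = 64 + 0.34 × (19 − 64) = 48.7 → 49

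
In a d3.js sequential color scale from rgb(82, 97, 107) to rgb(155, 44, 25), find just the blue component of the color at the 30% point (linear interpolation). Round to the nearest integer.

B = 107 + 0.3 × (25 − 107) = 82.4 → 82

82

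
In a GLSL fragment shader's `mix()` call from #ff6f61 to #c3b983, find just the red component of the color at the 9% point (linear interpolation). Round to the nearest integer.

250

R₁ = 255 (from #ff6f61), R₂ = 195 (from #c3b983).
R = 255 + 0.09 × (195 − 255) = 249.6 → 250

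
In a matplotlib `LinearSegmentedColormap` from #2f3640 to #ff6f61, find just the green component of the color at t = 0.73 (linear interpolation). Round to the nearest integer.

G₁ = 54 (from #2f3640), G₂ = 111 (from #ff6f61).
G = 54 + 0.73 × (111 − 54) = 95.61 → 96

96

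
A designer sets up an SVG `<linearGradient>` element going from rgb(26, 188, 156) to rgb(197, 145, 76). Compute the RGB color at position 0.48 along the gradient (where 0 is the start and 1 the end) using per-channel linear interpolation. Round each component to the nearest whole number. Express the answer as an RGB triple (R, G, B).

R = 26 + 0.48 × (197 − 26) = 26 + 0.48 × 171 = 108.08 → 108
G = 188 + 0.48 × (145 − 188) = 188 + 0.48 × -43 = 167.36 → 167
B = 156 + 0.48 × (76 − 156) = 156 + 0.48 × -80 = 117.6 → 118

(108, 167, 118)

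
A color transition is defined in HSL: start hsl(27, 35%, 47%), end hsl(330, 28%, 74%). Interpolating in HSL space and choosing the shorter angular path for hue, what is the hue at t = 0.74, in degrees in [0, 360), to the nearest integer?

345

Hue: 330 − 27 = 303°, but |303| > 180 so the shorter arc goes the other way: Δh = 303 − 360 = -57°.
H = 27 + 0.74 × (-57) = -15.18 → -15 → -15 mod 360 = 345°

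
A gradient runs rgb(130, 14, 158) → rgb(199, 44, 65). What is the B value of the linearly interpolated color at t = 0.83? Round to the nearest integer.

81

B = 158 + 0.83 × (65 − 158) = 80.81 → 81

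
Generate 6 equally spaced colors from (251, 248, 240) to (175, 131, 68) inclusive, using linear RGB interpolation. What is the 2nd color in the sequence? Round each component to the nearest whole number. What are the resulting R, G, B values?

With 6 swatches and endpoints inclusive, swatch 2 sits at t = (2 − 1)/(6 − 1) = 1/5 ≈ 0.2.
R = 251 + 0.2 × (175 − 251) = 235.8 → 236
G = 248 + 0.2 × (131 − 248) = 224.6 → 225
B = 240 + 0.2 × (68 − 240) = 205.6 → 206

(236, 225, 206)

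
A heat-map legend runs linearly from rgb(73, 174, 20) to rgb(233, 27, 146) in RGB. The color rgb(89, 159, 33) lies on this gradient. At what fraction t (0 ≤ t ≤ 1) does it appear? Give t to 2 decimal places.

0.10

Invert the lerp on the R channel (largest span, 160): t = (89 − 73) / (233 − 73) = 16/160 = 0.1.
Check on G: (159 − 174)/(27 − 174) = 0.102 ✓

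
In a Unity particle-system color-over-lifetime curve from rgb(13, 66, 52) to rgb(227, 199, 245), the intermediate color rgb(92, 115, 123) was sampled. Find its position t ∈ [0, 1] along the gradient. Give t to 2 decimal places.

0.37

Invert the lerp on the R channel (largest span, 214): t = (92 − 13) / (227 − 13) = 79/214 = 0.36916.
Check on G: (115 − 66)/(199 − 66) = 0.3684 ✓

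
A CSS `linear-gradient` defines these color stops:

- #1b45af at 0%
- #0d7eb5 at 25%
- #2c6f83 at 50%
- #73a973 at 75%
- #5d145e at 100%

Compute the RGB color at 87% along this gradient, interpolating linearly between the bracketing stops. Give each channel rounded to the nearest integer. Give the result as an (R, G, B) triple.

87% lies between the 75% and 100% stops, so the local fraction is t = (87 − 75)/(100 − 75) = 12/25 ≈ 0.48.
#73a973 → (115, 169, 115); #5d145e → (93, 20, 94).
R = 115 + 0.48 × (93 − 115) = 104.44 → 104
G = 169 + 0.48 × (20 − 169) = 97.48 → 97
B = 115 + 0.48 × (94 − 115) = 104.92 → 105

(104, 97, 105)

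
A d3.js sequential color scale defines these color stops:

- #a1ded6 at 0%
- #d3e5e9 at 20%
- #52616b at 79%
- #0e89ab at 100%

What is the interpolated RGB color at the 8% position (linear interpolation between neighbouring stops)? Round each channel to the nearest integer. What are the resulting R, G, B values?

8% lies between the 0% and 20% stops, so the local fraction is t = (8 − 0)/(20 − 0) = 8/20 ≈ 0.4.
#a1ded6 → (161, 222, 214); #d3e5e9 → (211, 229, 233).
R = 161 + 0.4 × (211 − 161) = 181 → 181
G = 222 + 0.4 × (229 − 222) = 224.8 → 225
B = 214 + 0.4 × (233 − 214) = 221.6 → 222

(181, 225, 222)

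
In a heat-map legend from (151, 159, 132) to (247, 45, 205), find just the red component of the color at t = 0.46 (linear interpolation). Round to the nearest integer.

195

R = 151 + 0.46 × (247 − 151) = 195.16 → 195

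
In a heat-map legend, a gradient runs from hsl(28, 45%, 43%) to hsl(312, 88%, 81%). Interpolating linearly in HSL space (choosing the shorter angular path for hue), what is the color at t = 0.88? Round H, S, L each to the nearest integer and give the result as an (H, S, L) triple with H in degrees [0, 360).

(321, 83, 76)

Hue: 312 − 28 = 284°, but |284| > 180 so the shorter arc goes the other way: Δh = 284 − 360 = -76°.
H = 28 + 0.88 × (-76) = -38.88 → -39 → -39 mod 360 = 321°
S = 45 + 0.88 × (88 − 45) = 82.84 → 83%
L = 43 + 0.88 × (81 − 43) = 76.44 → 76%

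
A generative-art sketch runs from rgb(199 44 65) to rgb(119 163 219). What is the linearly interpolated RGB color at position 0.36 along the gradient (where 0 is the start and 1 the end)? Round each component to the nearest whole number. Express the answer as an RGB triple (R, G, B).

(170, 87, 120)

R = 199 + 0.36 × (119 − 199) = 199 + 0.36 × -80 = 170.2 → 170
G = 44 + 0.36 × (163 − 44) = 44 + 0.36 × 119 = 86.84 → 87
B = 65 + 0.36 × (219 − 65) = 65 + 0.36 × 154 = 120.44 → 120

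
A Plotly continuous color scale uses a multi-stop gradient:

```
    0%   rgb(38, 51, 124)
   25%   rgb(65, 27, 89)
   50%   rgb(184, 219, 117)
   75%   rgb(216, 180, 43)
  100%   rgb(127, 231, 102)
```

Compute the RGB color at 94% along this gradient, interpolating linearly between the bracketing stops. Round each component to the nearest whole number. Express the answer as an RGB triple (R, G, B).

(148, 219, 88)

94% lies between the 75% and 100% stops, so the local fraction is t = (94 − 75)/(100 − 75) = 19/25 ≈ 0.76.
R = 216 + 0.76 × (127 − 216) = 148.36 → 148
G = 180 + 0.76 × (231 − 180) = 218.76 → 219
B = 43 + 0.76 × (102 − 43) = 87.84 → 88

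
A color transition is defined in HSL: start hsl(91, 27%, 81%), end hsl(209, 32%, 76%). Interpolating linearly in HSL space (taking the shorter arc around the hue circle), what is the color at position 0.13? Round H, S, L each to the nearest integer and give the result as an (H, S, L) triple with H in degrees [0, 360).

(106, 28, 80)

Hue arc: Δh = 209 − 91 = 118° (|Δh| ≤ 180, already the shorter path).
H = 91 + 0.13 × (118) = 106.34 → 106°
S = 27 + 0.13 × (32 − 27) = 27.65 → 28%
L = 81 + 0.13 × (76 − 81) = 80.35 → 80%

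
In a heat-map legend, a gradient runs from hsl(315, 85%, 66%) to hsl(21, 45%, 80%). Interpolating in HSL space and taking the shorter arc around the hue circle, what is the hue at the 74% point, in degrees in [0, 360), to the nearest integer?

4

Hue: 21 − 315 = -294°, but |-294| > 180 so the shorter arc goes the other way: Δh = -294 + 360 = 66°.
H = 315 + 0.74 × (66) = 363.84 → 364 → 364 mod 360 = 4°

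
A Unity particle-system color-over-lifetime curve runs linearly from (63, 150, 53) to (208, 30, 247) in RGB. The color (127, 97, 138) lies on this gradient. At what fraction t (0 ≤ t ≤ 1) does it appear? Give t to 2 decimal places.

Invert the lerp on the B channel (largest span, 194): t = (138 − 53) / (247 − 53) = 85/194 = 0.43814.
Check on R: (127 − 63)/(208 − 63) = 0.4414 ✓

0.44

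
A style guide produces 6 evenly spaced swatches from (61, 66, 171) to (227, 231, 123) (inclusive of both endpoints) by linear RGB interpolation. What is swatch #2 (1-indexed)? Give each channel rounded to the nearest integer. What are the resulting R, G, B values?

(94, 99, 161)

With 6 swatches and endpoints inclusive, swatch 2 sits at t = (2 − 1)/(6 − 1) = 1/5 ≈ 0.2.
R = 61 + 0.2 × (227 − 61) = 94.2 → 94
G = 66 + 0.2 × (231 − 66) = 99 → 99
B = 171 + 0.2 × (123 − 171) = 161.4 → 161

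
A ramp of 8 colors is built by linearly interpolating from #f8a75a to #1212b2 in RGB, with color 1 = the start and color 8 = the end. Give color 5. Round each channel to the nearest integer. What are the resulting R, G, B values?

With 8 swatches and endpoints inclusive, swatch 5 sits at t = (5 − 1)/(8 − 1) = 4/7 ≈ 0.5714.
#f8a75a → (248, 167, 90); #1212b2 → (18, 18, 178).
R = 248 + 0.5714 × (18 − 248) = 116.578 → 117
G = 167 + 0.5714 × (18 − 167) = 81.861 → 82
B = 90 + 0.5714 × (178 − 90) = 140.283 → 140

(117, 82, 140)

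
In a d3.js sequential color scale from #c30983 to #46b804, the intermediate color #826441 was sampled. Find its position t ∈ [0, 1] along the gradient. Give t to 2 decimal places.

0.52

Invert the lerp on the G channel (largest span, 175): t = (100 − 9) / (184 − 9) = 91/175 = 0.52.
Check on R: (130 − 195)/(70 − 195) = 0.52 ✓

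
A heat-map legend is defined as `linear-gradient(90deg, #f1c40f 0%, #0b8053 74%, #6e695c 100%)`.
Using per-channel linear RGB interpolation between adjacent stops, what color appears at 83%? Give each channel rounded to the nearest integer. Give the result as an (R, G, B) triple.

83% lies between the 74% and 100% stops, so the local fraction is t = (83 − 74)/(100 − 74) = 9/26 ≈ 0.3462.
#0b8053 → (11, 128, 83); #6e695c → (110, 105, 92).
R = 11 + 0.3462 × (110 − 11) = 45.274 → 45
G = 128 + 0.3462 × (105 − 128) = 120.037 → 120
B = 83 + 0.3462 × (92 − 83) = 86.116 → 86

(45, 120, 86)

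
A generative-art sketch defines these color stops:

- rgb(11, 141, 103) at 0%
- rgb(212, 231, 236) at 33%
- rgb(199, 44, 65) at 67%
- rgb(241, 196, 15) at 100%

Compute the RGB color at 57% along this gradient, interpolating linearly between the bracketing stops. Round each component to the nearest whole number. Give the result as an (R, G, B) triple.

(203, 99, 115)

57% lies between the 33% and 67% stops, so the local fraction is t = (57 − 33)/(67 − 33) = 24/34 ≈ 0.7059.
R = 212 + 0.7059 × (199 − 212) = 202.823 → 203
G = 231 + 0.7059 × (44 − 231) = 98.997 → 99
B = 236 + 0.7059 × (65 − 236) = 115.291 → 115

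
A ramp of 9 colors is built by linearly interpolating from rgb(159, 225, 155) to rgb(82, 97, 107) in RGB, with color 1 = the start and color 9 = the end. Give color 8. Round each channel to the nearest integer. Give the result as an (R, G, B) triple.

(92, 113, 113)

With 9 swatches and endpoints inclusive, swatch 8 sits at t = (8 − 1)/(9 − 1) = 7/8 ≈ 0.875.
R = 159 + 0.875 × (82 − 159) = 91.625 → 92
G = 225 + 0.875 × (97 − 225) = 113 → 113
B = 155 + 0.875 × (107 − 155) = 113 → 113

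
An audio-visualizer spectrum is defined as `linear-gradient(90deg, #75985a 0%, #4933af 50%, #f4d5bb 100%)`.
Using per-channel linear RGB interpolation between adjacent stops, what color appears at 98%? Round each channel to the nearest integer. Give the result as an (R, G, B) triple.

98% lies between the 50% and 100% stops, so the local fraction is t = (98 − 50)/(100 − 50) = 48/50 ≈ 0.96.
#4933af → (73, 51, 175); #f4d5bb → (244, 213, 187).
R = 73 + 0.96 × (244 − 73) = 237.16 → 237
G = 51 + 0.96 × (213 − 51) = 206.52 → 207
B = 175 + 0.96 × (187 − 175) = 186.52 → 187

(237, 207, 187)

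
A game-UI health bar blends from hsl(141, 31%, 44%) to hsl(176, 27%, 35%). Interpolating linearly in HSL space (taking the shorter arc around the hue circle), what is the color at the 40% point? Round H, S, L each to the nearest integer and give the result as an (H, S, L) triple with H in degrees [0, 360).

Hue arc: Δh = 176 − 141 = 35° (|Δh| ≤ 180, already the shorter path).
H = 141 + 0.4 × (35) = 155 → 155°
S = 31 + 0.4 × (27 − 31) = 29.4 → 29%
L = 44 + 0.4 × (35 − 44) = 40.4 → 40%

(155, 29, 40)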